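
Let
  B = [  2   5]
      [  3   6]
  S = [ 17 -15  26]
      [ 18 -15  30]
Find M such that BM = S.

Since B multiplies M on the left, M = B⁻¹S.
B has determinant -3; B⁻¹ = [[-2, 5/3], [1, -2/3]].
M = B⁻¹S = [[-2, 5/3], [1, -2/3]] · [[17, -15, 26], [18, -15, 30]] = [[-4, 5, -2], [5, -5, 6]].

M = [[-4, 5, -2], [5, -5, 6]]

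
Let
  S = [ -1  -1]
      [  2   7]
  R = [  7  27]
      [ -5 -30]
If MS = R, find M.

Right-multiplying both sides by S⁻¹ gives M = RS⁻¹.
det S = -5; the adjugate gives S⁻¹ = [[-7/5, -1/5], [2/5, 1/5]].
M = RS⁻¹ = [[7, 27], [-5, -30]] · [[-7/5, -1/5], [2/5, 1/5]] = [[1, 4], [-5, -5]].

M = [[1, 4], [-5, -5]]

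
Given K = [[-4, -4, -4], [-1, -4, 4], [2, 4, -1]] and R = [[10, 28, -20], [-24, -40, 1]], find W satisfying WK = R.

Since K sits to the right of W, W = RK⁻¹.
det K = 4; the adjugate gives K⁻¹ = [[-3, -5, -8], [7/4, 3, 5], [1, 2, 3]].
W = RK⁻¹ = [[10, 28, -20], [-24, -40, 1]] · [[-3, -5, -8], [7/4, 3, 5], [1, 2, 3]] = [[-1, -6, 0], [3, 2, -5]].

W = [[-1, -6, 0], [3, 2, -5]]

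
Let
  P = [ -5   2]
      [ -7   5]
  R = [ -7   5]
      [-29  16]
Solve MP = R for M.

Right-multiplying both sides by P⁻¹ gives M = RP⁻¹.
P has determinant -11; P⁻¹ = [[-5/11, 2/11], [-7/11, 5/11]].
M = RP⁻¹ = [[-7, 5], [-29, 16]] · [[-5/11, 2/11], [-7/11, 5/11]] = [[0, 1], [3, 2]].

M = [[0, 1], [3, 2]]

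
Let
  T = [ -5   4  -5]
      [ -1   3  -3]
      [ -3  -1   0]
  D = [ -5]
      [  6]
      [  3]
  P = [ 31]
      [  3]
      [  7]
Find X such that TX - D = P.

X = [[-3], [-1], [-3]]

TX = P + D = [[26], [9], [10]].
Left-multiplying both sides by T⁻¹ gives X = T⁻¹(P + D).
det T = 1, so T⁻¹ = [[-3, 5, 3], [9, -15, -10], [10, -17, -11]].
X = T⁻¹(P + D) = [[-3], [-1], [-3]].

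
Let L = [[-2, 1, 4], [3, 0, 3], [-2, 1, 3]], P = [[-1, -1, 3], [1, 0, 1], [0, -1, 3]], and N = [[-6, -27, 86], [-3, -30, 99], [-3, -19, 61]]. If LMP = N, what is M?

Left-multiply by L⁻¹ and right-multiply by P⁻¹: M = L⁻¹NP⁻¹.
det L = 3, so L⁻¹ = [[-1, 1/3, 1], [-5, 2/3, 6], [1, 0, -1]].
P has determinant -1; P⁻¹ = [[-1, 0, 1], [3, 3, -4], [1, 1, -1]].
L⁻¹N = [[2, -2, 8], [10, 1, 2], [-3, -8, 25]].
M = (L⁻¹N)P⁻¹ = [[0, 2, 2], [-5, 5, 4], [4, 1, 4]].

M = [[0, 2, 2], [-5, 5, 4], [4, 1, 4]]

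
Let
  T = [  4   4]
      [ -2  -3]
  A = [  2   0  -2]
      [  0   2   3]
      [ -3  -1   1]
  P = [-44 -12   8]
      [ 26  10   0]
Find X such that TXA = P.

X = [[4, 3, 5], [4, 0, 4]]

Left-multiply by T⁻¹ and right-multiply by A⁻¹: X = T⁻¹PA⁻¹.
det T = -4, so T⁻¹ = [[3/4, 1], [-1/2, -1]].
det A = -2; the adjugate gives A⁻¹ = [[-5/2, -1, -2], [9/2, 2, 3], [-3, -1, -2]].
T⁻¹P = [[-7, 1, 6], [-4, -4, -4]].
X = (T⁻¹P)A⁻¹ = [[4, 3, 5], [4, 0, 4]].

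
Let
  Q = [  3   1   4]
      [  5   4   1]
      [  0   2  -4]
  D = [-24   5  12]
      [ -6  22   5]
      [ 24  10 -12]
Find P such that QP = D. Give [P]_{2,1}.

Since Q multiplies P on the left, P = Q⁻¹D.
det Q = 6, so Q⁻¹ = [[-3, 2, -5/2], [10/3, -2, 17/6], [5/3, -1, 7/6]].
P = Q⁻¹D = [[-3, 2, -5/2], [10/3, -2, 17/6], [5/3, -1, 7/6]] · [[-24, 5, 12], [-6, 22, 5], [24, 10, -12]] = [[0, 4, 4], [0, 1, -4], [-6, -2, 1]].

0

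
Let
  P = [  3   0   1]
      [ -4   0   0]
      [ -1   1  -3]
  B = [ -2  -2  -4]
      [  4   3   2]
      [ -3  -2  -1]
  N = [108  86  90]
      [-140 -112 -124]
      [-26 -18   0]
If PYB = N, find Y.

Y = [[-5, 4, -3], [-4, 4, 2], [2, 4, 3]]

Y = P⁻¹NB⁻¹ (apply P⁻¹ on the left and B⁻¹ on the right).
det P = -4, so P⁻¹ = [[0, -1/4, 0], [3, 2, 1], [1, 3/4, 0]].
det B = -2; the adjugate gives B⁻¹ = [[-1/2, -3, -4], [1, 5, 6], [-1/2, -1, -1]].
P⁻¹N = [[35, 28, 31], [18, 16, 22], [3, 2, -3]].
Y = (P⁻¹N)B⁻¹ = [[-5, 4, -3], [-4, 4, 2], [2, 4, 3]].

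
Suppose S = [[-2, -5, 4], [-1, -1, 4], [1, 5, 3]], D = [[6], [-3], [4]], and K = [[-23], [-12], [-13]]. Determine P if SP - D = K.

P = [[-2], [1], [-4]]

SP = K + D = [[-17], [-15], [-9]].
Left-multiplying both sides by S⁻¹ gives P = S⁻¹(K + D).
det S = -5; the adjugate gives S⁻¹ = [[23/5, -7, 16/5], [-7/5, 2, -4/5], [4/5, -1, 3/5]].
P = S⁻¹(K + D) = [[-2], [1], [-4]].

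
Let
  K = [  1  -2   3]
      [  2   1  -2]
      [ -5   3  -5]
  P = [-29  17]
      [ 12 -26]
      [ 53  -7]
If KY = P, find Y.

Left-multiplying both sides by K⁻¹ gives Y = K⁻¹P.
det K = -6; the adjugate gives K⁻¹ = [[-1/6, 1/6, -1/6], [-10/3, -5/3, -4/3], [-11/6, -7/6, -5/6]].
Y = K⁻¹P = [[-1/6, 1/6, -1/6], [-10/3, -5/3, -4/3], [-11/6, -7/6, -5/6]] · [[-29, 17], [12, -26], [53, -7]] = [[-2, -6], [6, -4], [-5, 5]].

Y = [[-2, -6], [6, -4], [-5, 5]]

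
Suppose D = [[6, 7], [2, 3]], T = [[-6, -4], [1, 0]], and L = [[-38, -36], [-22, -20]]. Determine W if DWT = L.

W = [[-2, -2], [3, 4]]

Isolating W: multiply by D⁻¹ from the left and T⁻¹ from the right, so W = D⁻¹LT⁻¹.
det D = 4; the adjugate gives D⁻¹ = [[3/4, -7/4], [-1/2, 3/2]].
det T = 4, so T⁻¹ = [[0, 1], [-1/4, -3/2]].
D⁻¹L = [[10, 8], [-14, -12]].
W = (D⁻¹L)T⁻¹ = [[-2, -2], [3, 4]].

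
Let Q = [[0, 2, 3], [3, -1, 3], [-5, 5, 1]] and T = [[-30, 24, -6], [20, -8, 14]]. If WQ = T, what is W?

Q is on the right of W, so right-multiply by Q⁻¹: W = TQ⁻¹.
det Q = -6; the adjugate gives Q⁻¹ = [[8/3, -13/6, -3/2], [3, -5/2, -3/2], [-5/3, 5/3, 1]].
W = TQ⁻¹ = [[-30, 24, -6], [20, -8, 14]] · [[8/3, -13/6, -3/2], [3, -5/2, -3/2], [-5/3, 5/3, 1]] = [[2, -5, 3], [6, 0, -4]].

W = [[2, -5, 3], [6, 0, -4]]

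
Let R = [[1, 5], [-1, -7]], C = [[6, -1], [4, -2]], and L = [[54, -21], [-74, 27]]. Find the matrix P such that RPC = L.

Isolating P: multiply by R⁻¹ from the left and C⁻¹ from the right, so P = R⁻¹LC⁻¹.
det R = -2, so R⁻¹ = [[7/2, 5/2], [-1/2, -1/2]].
det C = -8, so C⁻¹ = [[1/4, -1/8], [1/2, -3/4]].
R⁻¹L = [[4, -6], [10, -3]].
P = (R⁻¹L)C⁻¹ = [[-2, 4], [1, 1]].

P = [[-2, 4], [1, 1]]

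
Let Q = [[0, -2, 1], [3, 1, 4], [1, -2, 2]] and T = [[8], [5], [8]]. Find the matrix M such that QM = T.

Q is on the left of M, so left-multiply by Q⁻¹: M = Q⁻¹T.
det Q = -3; the adjugate gives Q⁻¹ = [[-10/3, -2/3, 3], [2/3, 1/3, -1], [7/3, 2/3, -2]].
M = Q⁻¹T = [[-10/3, -2/3, 3], [2/3, 1/3, -1], [7/3, 2/3, -2]] · [[8], [5], [8]] = [[-6], [-1], [6]].

M = [[-6], [-1], [6]]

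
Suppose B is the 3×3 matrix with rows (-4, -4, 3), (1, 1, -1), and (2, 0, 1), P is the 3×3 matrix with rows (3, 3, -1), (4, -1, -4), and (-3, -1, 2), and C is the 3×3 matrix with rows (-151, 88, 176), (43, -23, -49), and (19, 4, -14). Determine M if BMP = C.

M = B⁻¹CP⁻¹ (apply B⁻¹ on the left and P⁻¹ on the right).
B has determinant 2; B⁻¹ = [[1/2, 2, 1/2], [-3/2, -5, -1/2], [-1, -4, 0]].
P has determinant 1; P⁻¹ = [[-6, -5, -13], [4, 3, 8], [-7, -6, -15]].
B⁻¹C = [[20, 0, -17], [2, -19, -12], [-21, 4, 20]].
M = (B⁻¹C)P⁻¹ = [[-1, 2, -5], [-4, 5, 2], [2, -3, 5]].

M = [[-1, 2, -5], [-4, 5, 2], [2, -3, 5]]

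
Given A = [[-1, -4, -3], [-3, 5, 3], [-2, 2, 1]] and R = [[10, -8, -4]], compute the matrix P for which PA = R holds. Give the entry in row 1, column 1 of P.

Since A sits to the right of P, P = RA⁻¹.
det A = 1, so A⁻¹ = [[-1, -2, 3], [-3, -7, 12], [4, 10, -17]].
P = RA⁻¹ = [[10, -8, -4]] · [[-1, -2, 3], [-3, -7, 12], [4, 10, -17]] = [[-2, -4, 2]].

-2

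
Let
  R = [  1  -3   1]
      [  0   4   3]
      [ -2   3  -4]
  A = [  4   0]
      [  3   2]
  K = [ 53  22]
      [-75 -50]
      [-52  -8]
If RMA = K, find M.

M = [[5, 2], [0, -4], [0, -3]]

Left-multiply by R⁻¹ and right-multiply by A⁻¹: M = R⁻¹KA⁻¹.
det R = 1, so R⁻¹ = [[-25, -9, -13], [-6, -2, -3], [8, 3, 4]].
det A = 8, so A⁻¹ = [[1/4, 0], [-3/8, 1/2]].
R⁻¹K = [[26, 4], [-12, -8], [-9, -6]].
M = (R⁻¹K)A⁻¹ = [[5, 2], [0, -4], [0, -3]].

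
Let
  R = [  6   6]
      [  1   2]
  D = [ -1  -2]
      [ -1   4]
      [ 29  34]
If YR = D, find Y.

Y = [[0, -1], [-1, 5], [4, 5]]

Since R sits to the right of Y, Y = DR⁻¹.
R has determinant 6; R⁻¹ = [[1/3, -1], [-1/6, 1]].
Y = DR⁻¹ = [[-1, -2], [-1, 4], [29, 34]] · [[1/3, -1], [-1/6, 1]] = [[0, -1], [-1, 5], [4, 5]].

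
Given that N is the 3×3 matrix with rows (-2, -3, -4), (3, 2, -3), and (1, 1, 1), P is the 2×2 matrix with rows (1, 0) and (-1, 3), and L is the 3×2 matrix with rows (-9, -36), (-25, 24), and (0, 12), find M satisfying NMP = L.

M = N⁻¹LP⁻¹ (apply N⁻¹ on the left and P⁻¹ on the right).
det N = 4; the adjugate gives N⁻¹ = [[5/4, -1/4, 17/4], [-3/2, 1/2, -9/2], [1/4, -1/4, 5/4]].
det P = 3; the adjugate gives P⁻¹ = [[1, 0], [1/3, 1/3]].
N⁻¹L = [[-5, 0], [1, 12], [4, 0]].
M = (N⁻¹L)P⁻¹ = [[-5, 0], [5, 4], [4, 0]].

M = [[-5, 0], [5, 4], [4, 0]]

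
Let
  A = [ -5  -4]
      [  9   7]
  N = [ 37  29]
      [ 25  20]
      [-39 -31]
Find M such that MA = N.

A is on the right of M, so right-multiply by A⁻¹: M = NA⁻¹.
A has determinant 1; A⁻¹ = [[7, 4], [-9, -5]].
M = NA⁻¹ = [[37, 29], [25, 20], [-39, -31]] · [[7, 4], [-9, -5]] = [[-2, 3], [-5, 0], [6, -1]].

M = [[-2, 3], [-5, 0], [6, -1]]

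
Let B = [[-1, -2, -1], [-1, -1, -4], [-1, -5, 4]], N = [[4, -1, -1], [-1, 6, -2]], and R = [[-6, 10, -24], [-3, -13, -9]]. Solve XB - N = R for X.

X = [[5, 1, -4], [-1, 4, 1]]

XB = R + N = [[-2, 9, -25], [-4, -7, -11]].
Right-multiplying both sides by B⁻¹ gives X = (R + N)B⁻¹.
det B = 4; the adjugate gives B⁻¹ = [[-6, 13/4, 7/4], [2, -5/4, -3/4], [1, -3/4, -1/4]].
X = (R + N)B⁻¹ = [[5, 1, -4], [-1, 4, 1]].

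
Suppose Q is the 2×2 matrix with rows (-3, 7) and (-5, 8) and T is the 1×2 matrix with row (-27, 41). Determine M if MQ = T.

M = [[-1, 6]]

Q is on the right of M, so right-multiply by Q⁻¹: M = TQ⁻¹.
det Q = 11, so Q⁻¹ = [[8/11, -7/11], [5/11, -3/11]].
M = TQ⁻¹ = [[-27, 41]] · [[8/11, -7/11], [5/11, -3/11]] = [[-1, 6]].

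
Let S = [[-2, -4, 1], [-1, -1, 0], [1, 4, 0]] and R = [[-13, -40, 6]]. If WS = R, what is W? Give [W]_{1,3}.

Right-multiplying both sides by S⁻¹ gives W = RS⁻¹.
det S = -3, so S⁻¹ = [[0, -4/3, -1/3], [0, 1/3, 1/3], [1, -4/3, 2/3]].
W = RS⁻¹ = [[-13, -40, 6]] · [[0, -4/3, -1/3], [0, 1/3, 1/3], [1, -4/3, 2/3]] = [[6, -4, -5]].

-5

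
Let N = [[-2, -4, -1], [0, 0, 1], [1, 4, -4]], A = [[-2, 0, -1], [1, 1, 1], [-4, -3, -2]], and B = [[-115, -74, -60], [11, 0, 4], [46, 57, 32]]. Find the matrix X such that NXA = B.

Left-multiply by N⁻¹ and right-multiply by A⁻¹: X = N⁻¹BA⁻¹.
N has determinant 4; N⁻¹ = [[-1, -5, -1], [1/4, 9/4, 1/2], [0, 1, 0]].
det A = -3, so A⁻¹ = [[-1/3, -1, -1/3], [2/3, 0, -1/3], [-1/3, 2, 2/3]].
N⁻¹B = [[14, 17, 8], [19, 10, 10], [11, 0, 4]].
X = (N⁻¹B)A⁻¹ = [[4, 2, -5], [-3, 1, -3], [-5, -3, -1]].

X = [[4, 2, -5], [-3, 1, -3], [-5, -3, -1]]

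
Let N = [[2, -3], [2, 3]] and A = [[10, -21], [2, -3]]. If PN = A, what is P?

P = [[6, -1], [1, 0]]

Since N sits to the right of P, P = AN⁻¹.
det N = 12, so N⁻¹ = [[1/4, 1/4], [-1/6, 1/6]].
P = AN⁻¹ = [[10, -21], [2, -3]] · [[1/4, 1/4], [-1/6, 1/6]] = [[6, -1], [1, 0]].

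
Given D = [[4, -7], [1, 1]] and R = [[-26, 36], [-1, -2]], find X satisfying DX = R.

X = [[-3, 2], [2, -4]]

Since D multiplies X on the left, X = D⁻¹R.
det D = 11, so D⁻¹ = [[1/11, 7/11], [-1/11, 4/11]].
X = D⁻¹R = [[1/11, 7/11], [-1/11, 4/11]] · [[-26, 36], [-1, -2]] = [[-3, 2], [2, -4]].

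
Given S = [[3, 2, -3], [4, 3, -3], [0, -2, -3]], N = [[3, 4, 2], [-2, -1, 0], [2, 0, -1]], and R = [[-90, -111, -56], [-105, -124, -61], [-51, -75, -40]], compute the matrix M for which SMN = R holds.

M = [[-3, 4, -2], [2, 5, 5], [5, -3, -4]]

Left-multiply by S⁻¹ and right-multiply by N⁻¹: M = S⁻¹RN⁻¹.
S has determinant 3; S⁻¹ = [[-5, 4, 1], [4, -3, -1], [-8/3, 2, 1/3]].
det N = -1; the adjugate gives N⁻¹ = [[-1, -4, -2], [2, 7, 4], [-2, -8, -5]].
S⁻¹R = [[-21, -16, -4], [6, 3, -1], [13, 23, 14]].
M = (S⁻¹R)N⁻¹ = [[-3, 4, -2], [2, 5, 5], [5, -3, -4]].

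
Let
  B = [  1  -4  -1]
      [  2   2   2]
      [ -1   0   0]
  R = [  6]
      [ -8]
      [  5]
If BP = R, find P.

Since B multiplies P on the left, P = B⁻¹R.
det B = 6; the adjugate gives B⁻¹ = [[0, 0, -1], [-1/3, -1/6, -2/3], [1/3, 2/3, 5/3]].
P = B⁻¹R = [[0, 0, -1], [-1/3, -1/6, -2/3], [1/3, 2/3, 5/3]] · [[6], [-8], [5]] = [[-5], [-4], [5]].

P = [[-5], [-4], [5]]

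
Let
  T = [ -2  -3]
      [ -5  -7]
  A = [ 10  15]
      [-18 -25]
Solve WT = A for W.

Since T sits to the right of W, W = AT⁻¹.
T has determinant -1; T⁻¹ = [[7, -3], [-5, 2]].
W = AT⁻¹ = [[10, 15], [-18, -25]] · [[7, -3], [-5, 2]] = [[-5, 0], [-1, 4]].

W = [[-5, 0], [-1, 4]]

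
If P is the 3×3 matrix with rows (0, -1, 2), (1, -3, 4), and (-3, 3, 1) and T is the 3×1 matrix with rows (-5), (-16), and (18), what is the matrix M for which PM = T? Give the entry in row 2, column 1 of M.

5

Since P multiplies M on the left, M = P⁻¹T.
det P = 1, so P⁻¹ = [[-15, 7, 2], [-13, 6, 2], [-6, 3, 1]].
M = P⁻¹T = [[-15, 7, 2], [-13, 6, 2], [-6, 3, 1]] · [[-5], [-16], [18]] = [[-1], [5], [0]].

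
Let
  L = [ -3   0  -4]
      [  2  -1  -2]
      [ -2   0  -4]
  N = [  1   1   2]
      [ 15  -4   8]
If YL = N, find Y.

Right-multiplying both sides by L⁻¹ gives Y = NL⁻¹.
det L = -4, so L⁻¹ = [[-1, 0, 1], [-3, -1, 7/2], [1/2, 0, -3/4]].
Y = NL⁻¹ = [[1, 1, 2], [15, -4, 8]] · [[-1, 0, 1], [-3, -1, 7/2], [1/2, 0, -3/4]] = [[-3, -1, 3], [1, 4, -5]].

Y = [[-3, -1, 3], [1, 4, -5]]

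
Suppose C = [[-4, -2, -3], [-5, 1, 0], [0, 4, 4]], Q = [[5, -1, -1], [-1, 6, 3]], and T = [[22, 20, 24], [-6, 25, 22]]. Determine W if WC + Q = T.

WC = T − Q = [[17, 21, 25], [-5, 19, 19]].
C is on the right of W, so right-multiply by C⁻¹: W = (T − Q)C⁻¹.
C has determinant 4; C⁻¹ = [[1, -1, 3/4], [5, -4, 15/4], [-5, 4, -7/2]].
W = (T − Q)C⁻¹ = [[-3, -1, 4], [-5, 5, 1]].

W = [[-3, -1, 4], [-5, 5, 1]]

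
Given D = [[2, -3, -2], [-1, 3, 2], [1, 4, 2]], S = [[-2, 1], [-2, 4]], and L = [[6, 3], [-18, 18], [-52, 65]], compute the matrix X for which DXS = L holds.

Isolating X: multiply by D⁻¹ from the left and S⁻¹ from the right, so X = D⁻¹LS⁻¹.
det D = -2; the adjugate gives D⁻¹ = [[1, 1, 0], [-2, -3, 1], [7/2, 11/2, -3/2]].
det S = -6; the adjugate gives S⁻¹ = [[-2/3, 1/6], [-1/3, 1/3]].
D⁻¹L = [[-12, 21], [-10, 5], [0, 12]].
X = (D⁻¹L)S⁻¹ = [[1, 5], [5, 0], [-4, 4]].

X = [[1, 5], [5, 0], [-4, 4]]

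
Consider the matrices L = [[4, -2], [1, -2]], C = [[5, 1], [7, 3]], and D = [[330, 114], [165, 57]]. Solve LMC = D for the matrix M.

M = [[4, 5], [-4, -5]]

Isolating M: multiply by L⁻¹ from the left and C⁻¹ from the right, so M = L⁻¹DC⁻¹.
det L = -6; the adjugate gives L⁻¹ = [[1/3, -1/3], [1/6, -2/3]].
det C = 8, so C⁻¹ = [[3/8, -1/8], [-7/8, 5/8]].
L⁻¹D = [[55, 19], [-55, -19]].
M = (L⁻¹D)C⁻¹ = [[4, 5], [-4, -5]].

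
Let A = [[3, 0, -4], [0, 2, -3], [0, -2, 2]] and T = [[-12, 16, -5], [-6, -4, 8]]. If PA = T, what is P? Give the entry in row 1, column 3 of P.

-3

A is on the right of P, so right-multiply by A⁻¹: P = TA⁻¹.
A has determinant -6; A⁻¹ = [[1/3, -4/3, -4/3], [0, -1, -3/2], [0, -1, -1]].
P = TA⁻¹ = [[-12, 16, -5], [-6, -4, 8]] · [[1/3, -4/3, -4/3], [0, -1, -3/2], [0, -1, -1]] = [[-4, 5, -3], [-2, 4, 6]].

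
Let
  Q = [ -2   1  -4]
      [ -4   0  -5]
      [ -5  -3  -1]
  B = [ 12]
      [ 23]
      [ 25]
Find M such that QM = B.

M = [[-2], [-4], [-3]]

Left-multiplying both sides by Q⁻¹ gives M = Q⁻¹B.
det Q = 3, so Q⁻¹ = [[-5, 13/3, -5/3], [7, -6, 2], [4, -11/3, 4/3]].
M = Q⁻¹B = [[-5, 13/3, -5/3], [7, -6, 2], [4, -11/3, 4/3]] · [[12], [23], [25]] = [[-2], [-4], [-3]].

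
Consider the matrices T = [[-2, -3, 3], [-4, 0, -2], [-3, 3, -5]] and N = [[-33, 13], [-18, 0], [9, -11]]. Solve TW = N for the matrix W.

T is on the left of W, so left-multiply by T⁻¹: W = T⁻¹N.
det T = -6; the adjugate gives T⁻¹ = [[-1, 1, -1], [7/3, -19/6, 8/3], [2, -5/2, 2]].
W = T⁻¹N = [[-1, 1, -1], [7/3, -19/6, 8/3], [2, -5/2, 2]] · [[-33, 13], [-18, 0], [9, -11]] = [[6, -2], [4, 1], [-3, 4]].

W = [[6, -2], [4, 1], [-3, 4]]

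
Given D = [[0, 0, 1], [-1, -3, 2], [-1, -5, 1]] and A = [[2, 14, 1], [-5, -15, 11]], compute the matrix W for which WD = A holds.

Right-multiplying both sides by D⁻¹ gives W = AD⁻¹.
D has determinant 2; D⁻¹ = [[7/2, -5/2, 3/2], [-1/2, 1/2, -1/2], [1, 0, 0]].
W = AD⁻¹ = [[2, 14, 1], [-5, -15, 11]] · [[7/2, -5/2, 3/2], [-1/2, 1/2, -1/2], [1, 0, 0]] = [[1, 2, -4], [1, 5, 0]].

W = [[1, 2, -4], [1, 5, 0]]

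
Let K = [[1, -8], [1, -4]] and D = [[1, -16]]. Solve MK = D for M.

M = [[3, -2]]

Since K sits to the right of M, M = DK⁻¹.
det K = 4; the adjugate gives K⁻¹ = [[-1, 2], [-1/4, 1/4]].
M = DK⁻¹ = [[1, -16]] · [[-1, 2], [-1/4, 1/4]] = [[3, -2]].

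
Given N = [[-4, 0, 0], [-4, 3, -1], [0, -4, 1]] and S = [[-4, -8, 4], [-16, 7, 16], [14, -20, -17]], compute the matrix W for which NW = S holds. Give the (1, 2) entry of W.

Left-multiplying both sides by N⁻¹ gives W = N⁻¹S.
N has determinant 4; N⁻¹ = [[-1/4, 0, 0], [1, -1, -1], [4, -4, -3]].
W = N⁻¹S = [[-1/4, 0, 0], [1, -1, -1], [4, -4, -3]] · [[-4, -8, 4], [-16, 7, 16], [14, -20, -17]] = [[1, 2, -1], [-2, 5, 5], [6, 0, 3]].

2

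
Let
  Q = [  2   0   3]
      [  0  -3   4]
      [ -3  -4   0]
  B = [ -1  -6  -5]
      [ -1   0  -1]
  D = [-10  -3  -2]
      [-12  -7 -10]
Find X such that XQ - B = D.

XQ = D + B = [[-11, -9, -7], [-13, -7, -11]].
Q is on the right of X, so right-multiply by Q⁻¹: X = (D + B)Q⁻¹.
det Q = 5; the adjugate gives Q⁻¹ = [[16/5, -12/5, 9/5], [-12/5, 9/5, -8/5], [-9/5, 8/5, -6/5]].
X = (D + B)Q⁻¹ = [[-1, -1, 3], [-5, 1, 1]].

X = [[-1, -1, 3], [-5, 1, 1]]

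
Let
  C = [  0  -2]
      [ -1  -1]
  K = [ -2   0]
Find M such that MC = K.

M = [[-1, 2]]

Since C sits to the right of M, M = KC⁻¹.
det C = -2, so C⁻¹ = [[1/2, -1], [-1/2, 0]].
M = KC⁻¹ = [[-2, 0]] · [[1/2, -1], [-1/2, 0]] = [[-1, 2]].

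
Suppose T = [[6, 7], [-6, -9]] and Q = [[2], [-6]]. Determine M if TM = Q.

Since T multiplies M on the left, M = T⁻¹Q.
det T = -12; the adjugate gives T⁻¹ = [[3/4, 7/12], [-1/2, -1/2]].
M = T⁻¹Q = [[3/4, 7/12], [-1/2, -1/2]] · [[2], [-6]] = [[-2], [2]].

M = [[-2], [2]]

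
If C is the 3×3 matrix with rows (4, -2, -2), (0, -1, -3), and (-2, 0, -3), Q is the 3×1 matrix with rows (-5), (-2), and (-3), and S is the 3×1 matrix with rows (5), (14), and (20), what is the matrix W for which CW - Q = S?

W = [[-1], [3], [-5]]

CW = S + Q = [[0], [12], [17]].
Left-multiplying both sides by C⁻¹ gives W = C⁻¹(S + Q).
det C = 4; the adjugate gives C⁻¹ = [[3/4, -3/2, 1], [3/2, -4, 3], [-1/2, 1, -1]].
W = C⁻¹(S + Q) = [[-1], [3], [-5]].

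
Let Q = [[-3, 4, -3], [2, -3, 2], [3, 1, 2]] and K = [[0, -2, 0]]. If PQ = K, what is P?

P = [[4, 6, 0]]

Right-multiplying both sides by Q⁻¹ gives P = KQ⁻¹.
det Q = -1; the adjugate gives Q⁻¹ = [[8, 11, 1], [-2, -3, 0], [-11, -15, -1]].
P = KQ⁻¹ = [[0, -2, 0]] · [[8, 11, 1], [-2, -3, 0], [-11, -15, -1]] = [[4, 6, 0]].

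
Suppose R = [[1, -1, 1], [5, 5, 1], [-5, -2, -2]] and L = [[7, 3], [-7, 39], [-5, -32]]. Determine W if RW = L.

Left-multiplying both sides by R⁻¹ gives W = R⁻¹L.
det R = 2, so R⁻¹ = [[-4, -2, -3], [5/2, 3/2, 2], [15/2, 7/2, 5]].
W = R⁻¹L = [[-4, -2, -3], [5/2, 3/2, 2], [15/2, 7/2, 5]] · [[7, 3], [-7, 39], [-5, -32]] = [[1, 6], [-3, 2], [3, -1]].

W = [[1, 6], [-3, 2], [3, -1]]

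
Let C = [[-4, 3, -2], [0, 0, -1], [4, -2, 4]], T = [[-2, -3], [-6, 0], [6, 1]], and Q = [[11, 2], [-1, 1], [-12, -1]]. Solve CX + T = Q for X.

X = [[3, 3], [5, 5], [-5, -1]]

CX = Q − T = [[13, 5], [5, 1], [-18, -2]].
Since C multiplies X on the left, X = C⁻¹(Q − T).
det C = -4, so C⁻¹ = [[1/2, 2, 3/4], [1, 2, 1], [0, -1, 0]].
X = C⁻¹(Q − T) = [[3, 3], [5, 5], [-5, -1]].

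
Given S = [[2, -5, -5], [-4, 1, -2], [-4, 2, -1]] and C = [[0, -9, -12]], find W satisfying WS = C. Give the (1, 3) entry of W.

Right-multiplying both sides by S⁻¹ gives W = CS⁻¹.
det S = 6, so S⁻¹ = [[1/2, -5/2, 5/2], [2/3, -11/3, 4], [-2/3, 8/3, -3]].
W = CS⁻¹ = [[0, -9, -12]] · [[1/2, -5/2, 5/2], [2/3, -11/3, 4], [-2/3, 8/3, -3]] = [[2, 1, 0]].

0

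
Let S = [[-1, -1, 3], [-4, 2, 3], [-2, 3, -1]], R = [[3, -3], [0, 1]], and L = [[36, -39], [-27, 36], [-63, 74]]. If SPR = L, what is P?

Isolating P: multiply by S⁻¹ from the left and R⁻¹ from the right, so P = S⁻¹LR⁻¹.
S has determinant -3; S⁻¹ = [[11/3, -8/3, 3], [10/3, -7/3, 3], [8/3, -5/3, 2]].
det R = 3, so R⁻¹ = [[1/3, 1], [0, 1]].
S⁻¹L = [[15, -17], [-6, 8], [15, -16]].
P = (S⁻¹L)R⁻¹ = [[5, -2], [-2, 2], [5, -1]].

P = [[5, -2], [-2, 2], [5, -1]]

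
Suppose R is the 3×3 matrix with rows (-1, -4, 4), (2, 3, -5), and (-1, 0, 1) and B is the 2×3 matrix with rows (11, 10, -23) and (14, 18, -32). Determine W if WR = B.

R is on the right of W, so right-multiply by R⁻¹: W = BR⁻¹.
det R = -3, so R⁻¹ = [[-1, -4/3, -8/3], [-1, -1, -1], [-1, -4/3, -5/3]].
W = BR⁻¹ = [[11, 10, -23], [14, 18, -32]] · [[-1, -4/3, -8/3], [-1, -1, -1], [-1, -4/3, -5/3]] = [[2, 6, -1], [0, 6, -2]].

W = [[2, 6, -1], [0, 6, -2]]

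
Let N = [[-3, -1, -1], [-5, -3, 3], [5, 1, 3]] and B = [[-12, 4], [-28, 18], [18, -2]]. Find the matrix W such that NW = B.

N is on the left of W, so left-multiply by N⁻¹: W = N⁻¹B.
det N = -4, so N⁻¹ = [[3, -1/2, 3/2], [-15/2, 1, -7/2], [-5/2, 1/2, -1]].
W = N⁻¹B = [[3, -1/2, 3/2], [-15/2, 1, -7/2], [-5/2, 1/2, -1]] · [[-12, 4], [-28, 18], [18, -2]] = [[5, 0], [-1, -5], [-2, 1]].

W = [[5, 0], [-1, -5], [-2, 1]]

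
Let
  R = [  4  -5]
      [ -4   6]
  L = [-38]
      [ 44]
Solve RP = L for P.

R is on the left of P, so left-multiply by R⁻¹: P = R⁻¹L.
det R = 4; the adjugate gives R⁻¹ = [[3/2, 5/4], [1, 1]].
P = R⁻¹L = [[3/2, 5/4], [1, 1]] · [[-38], [44]] = [[-2], [6]].

P = [[-2], [6]]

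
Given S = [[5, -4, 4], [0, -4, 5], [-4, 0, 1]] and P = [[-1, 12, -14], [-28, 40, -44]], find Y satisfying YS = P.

Since S sits to the right of Y, Y = PS⁻¹.
det S = -4; the adjugate gives S⁻¹ = [[1, -1, 1], [5, -21/4, 25/4], [4, -4, 5]].
Y = PS⁻¹ = [[-1, 12, -14], [-28, 40, -44]] · [[1, -1, 1], [5, -21/4, 25/4], [4, -4, 5]] = [[3, -6, 4], [-4, -6, 2]].

Y = [[3, -6, 4], [-4, -6, 2]]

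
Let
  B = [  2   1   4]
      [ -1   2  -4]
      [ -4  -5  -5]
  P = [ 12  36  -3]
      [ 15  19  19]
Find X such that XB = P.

X = [[-1, 6, -5], [2, 1, -3]]

Since B sits to the right of X, X = PB⁻¹.
B has determinant 3; B⁻¹ = [[-10, -5, -4], [11/3, 2, 4/3], [13/3, 2, 5/3]].
X = PB⁻¹ = [[12, 36, -3], [15, 19, 19]] · [[-10, -5, -4], [11/3, 2, 4/3], [13/3, 2, 5/3]] = [[-1, 6, -5], [2, 1, -3]].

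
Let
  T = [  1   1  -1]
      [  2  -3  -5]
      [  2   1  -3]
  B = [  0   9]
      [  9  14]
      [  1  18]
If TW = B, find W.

W = [[5, 5], [-3, 2], [2, -2]]

Since T multiplies W on the left, W = T⁻¹B.
det T = 2, so T⁻¹ = [[7, 1, -4], [-2, -1/2, 3/2], [4, 1/2, -5/2]].
W = T⁻¹B = [[7, 1, -4], [-2, -1/2, 3/2], [4, 1/2, -5/2]] · [[0, 9], [9, 14], [1, 18]] = [[5, 5], [-3, 2], [2, -2]].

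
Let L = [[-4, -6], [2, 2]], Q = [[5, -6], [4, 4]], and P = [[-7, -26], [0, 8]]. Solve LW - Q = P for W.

W = [[5, 2], [-3, 4]]

LW = P + Q = [[-2, -32], [4, 12]].
L is on the left of W, so left-multiply by L⁻¹: W = L⁻¹(P + Q).
det L = 4; the adjugate gives L⁻¹ = [[1/2, 3/2], [-1/2, -1]].
W = L⁻¹(P + Q) = [[5, 2], [-3, 4]].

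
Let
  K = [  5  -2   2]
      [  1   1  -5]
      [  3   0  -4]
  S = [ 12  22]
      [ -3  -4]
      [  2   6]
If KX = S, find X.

X = [[2, 2], [0, -6], [1, 0]]

Since K multiplies X on the left, X = K⁻¹S.
det K = -4, so K⁻¹ = [[1, 2, -2], [11/4, 13/2, -27/4], [3/4, 3/2, -7/4]].
X = K⁻¹S = [[1, 2, -2], [11/4, 13/2, -27/4], [3/4, 3/2, -7/4]] · [[12, 22], [-3, -4], [2, 6]] = [[2, 2], [0, -6], [1, 0]].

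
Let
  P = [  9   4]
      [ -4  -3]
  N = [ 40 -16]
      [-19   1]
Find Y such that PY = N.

Y = [[4, -4], [1, 5]]

Since P multiplies Y on the left, Y = P⁻¹N.
det P = -11; the adjugate gives P⁻¹ = [[3/11, 4/11], [-4/11, -9/11]].
Y = P⁻¹N = [[3/11, 4/11], [-4/11, -9/11]] · [[40, -16], [-19, 1]] = [[4, -4], [1, 5]].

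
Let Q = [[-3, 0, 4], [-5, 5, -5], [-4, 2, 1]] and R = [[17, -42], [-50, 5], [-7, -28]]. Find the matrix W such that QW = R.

Left-multiplying both sides by Q⁻¹ gives W = Q⁻¹R.
det Q = -5; the adjugate gives Q⁻¹ = [[-3, -8/5, 4], [-5, -13/5, 7], [-2, -6/5, 3]].
W = Q⁻¹R = [[-3, -8/5, 4], [-5, -13/5, 7], [-2, -6/5, 3]] · [[17, -42], [-50, 5], [-7, -28]] = [[1, 6], [-4, 1], [5, -6]].

W = [[1, 6], [-4, 1], [5, -6]]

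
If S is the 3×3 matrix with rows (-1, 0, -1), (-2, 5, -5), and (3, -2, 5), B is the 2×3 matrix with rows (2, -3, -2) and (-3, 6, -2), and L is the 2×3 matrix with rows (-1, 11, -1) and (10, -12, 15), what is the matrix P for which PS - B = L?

PS = L + B = [[1, 8, -3], [7, -6, 13]].
Right-multiplying both sides by S⁻¹ gives P = (L + B)S⁻¹.
det S = -4, so S⁻¹ = [[-15/4, -1/2, -5/4], [5/4, 1/2, 3/4], [11/4, 1/2, 5/4]].
P = (L + B)S⁻¹ = [[-2, 2, 1], [2, 0, 3]].

P = [[-2, 2, 1], [2, 0, 3]]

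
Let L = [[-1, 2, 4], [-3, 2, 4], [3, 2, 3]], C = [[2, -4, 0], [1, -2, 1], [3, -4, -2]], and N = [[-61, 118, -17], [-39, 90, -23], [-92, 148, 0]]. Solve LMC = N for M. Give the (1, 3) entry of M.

-4

Isolating M: multiply by L⁻¹ from the left and C⁻¹ from the right, so M = L⁻¹NC⁻¹.
det L = -4, so L⁻¹ = [[1/2, -1/2, 0], [-21/4, 15/4, 2], [3, -2, -1]].
C has determinant -4; C⁻¹ = [[-2, 2, 1], [-5/4, 1, 1/2], [-1/2, 1, 0]].
L⁻¹N = [[-11, 14, 3], [-10, 14, 3], [-13, 26, -5]].
M = (L⁻¹N)C⁻¹ = [[3, -5, -4], [1, -3, -3], [-4, -5, 0]].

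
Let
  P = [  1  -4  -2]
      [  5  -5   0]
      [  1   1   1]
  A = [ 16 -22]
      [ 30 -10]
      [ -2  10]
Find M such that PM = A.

Since P multiplies M on the left, M = P⁻¹A.
det P = -5, so P⁻¹ = [[1, -2/5, 2], [1, -3/5, 2], [-2, 1, -3]].
M = P⁻¹A = [[1, -2/5, 2], [1, -3/5, 2], [-2, 1, -3]] · [[16, -22], [30, -10], [-2, 10]] = [[0, 2], [-6, 4], [4, 4]].

M = [[0, 2], [-6, 4], [4, 4]]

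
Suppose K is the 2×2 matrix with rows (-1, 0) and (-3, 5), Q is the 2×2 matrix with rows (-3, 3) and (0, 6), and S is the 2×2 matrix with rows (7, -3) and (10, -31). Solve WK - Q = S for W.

WK = S + Q = [[4, 0], [10, -25]].
Right-multiplying both sides by K⁻¹ gives W = (S + Q)K⁻¹.
det K = -5; the adjugate gives K⁻¹ = [[-1, 0], [-3/5, 1/5]].
W = (S + Q)K⁻¹ = [[-4, 0], [5, -5]].

W = [[-4, 0], [5, -5]]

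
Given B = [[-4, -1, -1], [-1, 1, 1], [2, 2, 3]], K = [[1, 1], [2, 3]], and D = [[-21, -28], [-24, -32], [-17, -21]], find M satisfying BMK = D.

M = [[3, 3], [0, -5], [-5, 0]]

Isolating M: multiply by B⁻¹ from the left and K⁻¹ from the right, so M = B⁻¹DK⁻¹.
B has determinant -5; B⁻¹ = [[-1/5, -1/5, 0], [-1, 2, -1], [4/5, -6/5, 1]].
det K = 1, so K⁻¹ = [[3, -1], [-2, 1]].
B⁻¹D = [[9, 12], [-10, -15], [-5, -5]].
M = (B⁻¹D)K⁻¹ = [[3, 3], [0, -5], [-5, 0]].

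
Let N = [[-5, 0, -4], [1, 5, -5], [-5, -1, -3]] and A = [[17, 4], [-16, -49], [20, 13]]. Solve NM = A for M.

M = [[-1, -4], [-6, -5], [-3, 4]]

Left-multiplying both sides by N⁻¹ gives M = N⁻¹A.
det N = 4, so N⁻¹ = [[-5, 1, 5], [7, -5/4, -29/4], [6, -5/4, -25/4]].
M = N⁻¹A = [[-5, 1, 5], [7, -5/4, -29/4], [6, -5/4, -25/4]] · [[17, 4], [-16, -49], [20, 13]] = [[-1, -4], [-6, -5], [-3, 4]].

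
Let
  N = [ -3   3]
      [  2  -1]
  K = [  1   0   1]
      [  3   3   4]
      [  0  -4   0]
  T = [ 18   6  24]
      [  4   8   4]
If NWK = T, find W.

W = [[4, 2, -1], [4, 4, 0]]

Left-multiply by N⁻¹ and right-multiply by K⁻¹: W = N⁻¹TK⁻¹.
det N = -3; the adjugate gives N⁻¹ = [[1/3, 1], [2/3, 1]].
det K = 4; the adjugate gives K⁻¹ = [[4, -1, -3/4], [0, 0, -1/4], [-3, 1, 3/4]].
N⁻¹T = [[10, 10, 12], [16, 12, 20]].
W = (N⁻¹T)K⁻¹ = [[4, 2, -1], [4, 4, 0]].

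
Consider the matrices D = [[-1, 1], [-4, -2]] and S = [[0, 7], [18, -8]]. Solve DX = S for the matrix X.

X = [[-3, -1], [-3, 6]]

Left-multiplying both sides by D⁻¹ gives X = D⁻¹S.
det D = 6, so D⁻¹ = [[-1/3, -1/6], [2/3, -1/6]].
X = D⁻¹S = [[-1/3, -1/6], [2/3, -1/6]] · [[0, 7], [18, -8]] = [[-3, -1], [-3, 6]].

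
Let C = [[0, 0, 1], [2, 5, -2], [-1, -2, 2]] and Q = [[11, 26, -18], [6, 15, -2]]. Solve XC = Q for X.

Since C sits to the right of X, X = QC⁻¹.
det C = 1, so C⁻¹ = [[6, -2, -5], [-2, 1, 2], [1, 0, 0]].
X = QC⁻¹ = [[11, 26, -18], [6, 15, -2]] · [[6, -2, -5], [-2, 1, 2], [1, 0, 0]] = [[-4, 4, -3], [4, 3, 0]].

X = [[-4, 4, -3], [4, 3, 0]]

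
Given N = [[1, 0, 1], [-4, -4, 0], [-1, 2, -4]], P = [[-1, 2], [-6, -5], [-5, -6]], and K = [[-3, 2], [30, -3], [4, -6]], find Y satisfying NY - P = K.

Y = [[-5, 0], [-1, 2], [1, 4]]

NY = K + P = [[-4, 4], [24, -8], [-1, -12]].
N is on the left of Y, so left-multiply by N⁻¹: Y = N⁻¹(K + P).
N has determinant 4; N⁻¹ = [[4, 1/2, 1], [-4, -3/4, -1], [-3, -1/2, -1]].
Y = N⁻¹(K + P) = [[-5, 0], [-1, 2], [1, 4]].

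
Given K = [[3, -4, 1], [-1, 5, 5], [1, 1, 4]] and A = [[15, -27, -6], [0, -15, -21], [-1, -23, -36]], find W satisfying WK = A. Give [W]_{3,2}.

Since K sits to the right of W, W = AK⁻¹.
K has determinant 3; K⁻¹ = [[5, 17/3, -25/3], [3, 11/3, -16/3], [-2, -7/3, 11/3]].
W = AK⁻¹ = [[15, -27, -6], [0, -15, -21], [-1, -23, -36]] · [[5, 17/3, -25/3], [3, 11/3, -16/3], [-2, -7/3, 11/3]] = [[6, 0, -3], [-3, -6, 3], [-2, -6, -1]].

-6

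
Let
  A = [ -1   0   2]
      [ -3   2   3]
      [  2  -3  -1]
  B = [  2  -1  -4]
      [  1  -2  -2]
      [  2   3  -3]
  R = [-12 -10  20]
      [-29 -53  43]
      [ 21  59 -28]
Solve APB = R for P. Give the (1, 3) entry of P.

2

Left-multiply by A⁻¹ and right-multiply by B⁻¹: P = A⁻¹RB⁻¹.
A has determinant 3; A⁻¹ = [[7/3, -2, -4/3], [1, -1, -1], [5/3, -1, -2/3]].
det B = -3; the adjugate gives B⁻¹ = [[-4, 5, 2], [1/3, -2/3, 0], [-7/3, 8/3, 1]].
A⁻¹R = [[2, 4, -2], [-4, -16, 5], [-5, -3, 9]].
P = (A⁻¹R)B⁻¹ = [[-2, 2, 2], [-1, 4, -3], [-2, 1, -1]].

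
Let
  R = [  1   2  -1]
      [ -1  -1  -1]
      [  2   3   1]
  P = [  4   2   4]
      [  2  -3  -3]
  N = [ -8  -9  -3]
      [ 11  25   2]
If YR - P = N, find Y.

Y = [[-2, 0, -1], [5, 0, 4]]

YR = N + P = [[-4, -7, 1], [13, 22, -1]].
Right-multiplying both sides by R⁻¹ gives Y = (N + P)R⁻¹.
R has determinant 1; R⁻¹ = [[2, -5, -3], [-1, 3, 2], [-1, 1, 1]].
Y = (N + P)R⁻¹ = [[-2, 0, -1], [5, 0, 4]].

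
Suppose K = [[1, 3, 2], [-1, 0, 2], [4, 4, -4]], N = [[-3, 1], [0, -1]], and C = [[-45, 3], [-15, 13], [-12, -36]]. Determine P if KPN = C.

P = [[-1, 4], [4, 4], [2, -2]]

Left-multiply by K⁻¹ and right-multiply by N⁻¹: P = K⁻¹CN⁻¹.
K has determinant -4; K⁻¹ = [[2, -5, -3/2], [-1, 3, 1], [1, -2, -3/4]].
N has determinant 3; N⁻¹ = [[-1/3, -1/3], [0, -1]].
K⁻¹C = [[3, -5], [-12, 0], [-6, 4]].
P = (K⁻¹C)N⁻¹ = [[-1, 4], [4, 4], [2, -2]].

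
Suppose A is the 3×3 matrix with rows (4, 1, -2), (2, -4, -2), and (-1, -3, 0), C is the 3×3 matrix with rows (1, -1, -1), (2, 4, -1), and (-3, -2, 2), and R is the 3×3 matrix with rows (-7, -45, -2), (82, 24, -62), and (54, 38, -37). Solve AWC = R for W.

W = [[5, -4, -2], [-5, -1, 4], [1, -5, -3]]

Isolating W: multiply by A⁻¹ from the left and C⁻¹ from the right, so W = A⁻¹RC⁻¹.
det A = -2, so A⁻¹ = [[3, -3, 5], [-1, 1, -2], [5, -11/2, 9]].
det C = -1, so C⁻¹ = [[-6, -4, -5], [1, 1, 1], [-8, -5, -6]].
A⁻¹R = [[3, -17, -5], [-19, -7, 14], [0, -15, -2]].
W = (A⁻¹R)C⁻¹ = [[5, -4, -2], [-5, -1, 4], [1, -5, -3]].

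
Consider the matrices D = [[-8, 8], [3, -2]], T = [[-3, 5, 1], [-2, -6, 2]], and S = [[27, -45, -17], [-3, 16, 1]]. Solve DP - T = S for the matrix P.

DP = S + T = [[24, -40, -16], [-5, 10, 3]].
D is on the left of P, so left-multiply by D⁻¹: P = D⁻¹(S + T).
det D = -8, so D⁻¹ = [[1/4, 1], [3/8, 1]].
P = D⁻¹(S + T) = [[1, 0, -1], [4, -5, -3]].

P = [[1, 0, -1], [4, -5, -3]]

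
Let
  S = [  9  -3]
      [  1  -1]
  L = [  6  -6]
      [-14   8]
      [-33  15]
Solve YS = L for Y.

S is on the right of Y, so right-multiply by S⁻¹: Y = LS⁻¹.
det S = -6, so S⁻¹ = [[1/6, -1/2], [1/6, -3/2]].
Y = LS⁻¹ = [[6, -6], [-14, 8], [-33, 15]] · [[1/6, -1/2], [1/6, -3/2]] = [[0, 6], [-1, -5], [-3, -6]].

Y = [[0, 6], [-1, -5], [-3, -6]]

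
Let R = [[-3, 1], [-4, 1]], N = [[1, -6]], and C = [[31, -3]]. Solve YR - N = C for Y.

YR = C + N = [[32, -9]].
Since R sits to the right of Y, Y = (C + N)R⁻¹.
R has determinant 1; R⁻¹ = [[1, -1], [4, -3]].
Y = (C + N)R⁻¹ = [[-4, -5]].

Y = [[-4, -5]]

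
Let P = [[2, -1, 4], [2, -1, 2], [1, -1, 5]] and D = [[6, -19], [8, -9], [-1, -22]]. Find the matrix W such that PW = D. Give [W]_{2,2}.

-5

Since P multiplies W on the left, W = P⁻¹D.
P has determinant -2; P⁻¹ = [[3/2, -1/2, -1], [4, -3, -2], [1/2, -1/2, 0]].
W = P⁻¹D = [[3/2, -1/2, -1], [4, -3, -2], [1/2, -1/2, 0]] · [[6, -19], [8, -9], [-1, -22]] = [[6, -2], [2, -5], [-1, -5]].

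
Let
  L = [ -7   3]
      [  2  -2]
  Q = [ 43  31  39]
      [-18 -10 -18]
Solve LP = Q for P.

P = [[-4, -4, -3], [5, 1, 6]]

L is on the left of P, so left-multiply by L⁻¹: P = L⁻¹Q.
L has determinant 8; L⁻¹ = [[-1/4, -3/8], [-1/4, -7/8]].
P = L⁻¹Q = [[-1/4, -3/8], [-1/4, -7/8]] · [[43, 31, 39], [-18, -10, -18]] = [[-4, -4, -3], [5, 1, 6]].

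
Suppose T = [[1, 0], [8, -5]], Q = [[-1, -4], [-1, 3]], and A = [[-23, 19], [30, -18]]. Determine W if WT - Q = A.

W = [[0, -3], [5, 3]]

WT = A + Q = [[-24, 15], [29, -15]].
T is on the right of W, so right-multiply by T⁻¹: W = (A + Q)T⁻¹.
T has determinant -5; T⁻¹ = [[1, 0], [8/5, -1/5]].
W = (A + Q)T⁻¹ = [[0, -3], [5, 3]].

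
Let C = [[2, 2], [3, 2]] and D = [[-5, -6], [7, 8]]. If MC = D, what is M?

Since C sits to the right of M, M = DC⁻¹.
det C = -2, so C⁻¹ = [[-1, 1], [3/2, -1]].
M = DC⁻¹ = [[-5, -6], [7, 8]] · [[-1, 1], [3/2, -1]] = [[-4, 1], [5, -1]].

M = [[-4, 1], [5, -1]]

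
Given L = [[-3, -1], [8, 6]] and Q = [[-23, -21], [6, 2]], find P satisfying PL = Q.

Right-multiplying both sides by L⁻¹ gives P = QL⁻¹.
det L = -10; the adjugate gives L⁻¹ = [[-3/5, -1/10], [4/5, 3/10]].
P = QL⁻¹ = [[-23, -21], [6, 2]] · [[-3/5, -1/10], [4/5, 3/10]] = [[-3, -4], [-2, 0]].

P = [[-3, -4], [-2, 0]]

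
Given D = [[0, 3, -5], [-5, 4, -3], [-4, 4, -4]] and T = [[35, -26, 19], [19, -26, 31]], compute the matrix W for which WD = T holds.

Right-multiplying both sides by D⁻¹ gives W = TD⁻¹.
D has determinant -4; D⁻¹ = [[1, 2, -11/4], [2, 5, -25/4], [1, 3, -15/4]].
W = TD⁻¹ = [[35, -26, 19], [19, -26, 31]] · [[1, 2, -11/4], [2, 5, -25/4], [1, 3, -15/4]] = [[2, -3, -5], [-2, 1, -6]].

W = [[2, -3, -5], [-2, 1, -6]]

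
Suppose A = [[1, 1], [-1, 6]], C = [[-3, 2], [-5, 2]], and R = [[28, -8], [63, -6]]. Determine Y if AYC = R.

Y = [[0, -3], [4, -5]]

Left-multiply by A⁻¹ and right-multiply by C⁻¹: Y = A⁻¹RC⁻¹.
det A = 7; the adjugate gives A⁻¹ = [[6/7, -1/7], [1/7, 1/7]].
det C = 4, so C⁻¹ = [[1/2, -1/2], [5/4, -3/4]].
A⁻¹R = [[15, -6], [13, -2]].
Y = (A⁻¹R)C⁻¹ = [[0, -3], [4, -5]].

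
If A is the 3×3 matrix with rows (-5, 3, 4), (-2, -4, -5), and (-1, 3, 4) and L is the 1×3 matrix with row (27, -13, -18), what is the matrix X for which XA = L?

A is on the right of X, so right-multiply by A⁻¹: X = LA⁻¹.
det A = 4; the adjugate gives A⁻¹ = [[-1/4, 0, 1/4], [13/4, -4, -33/4], [-5/2, 3, 13/2]].
X = LA⁻¹ = [[27, -13, -18]] · [[-1/4, 0, 1/4], [13/4, -4, -33/4], [-5/2, 3, 13/2]] = [[-4, -2, -3]].

X = [[-4, -2, -3]]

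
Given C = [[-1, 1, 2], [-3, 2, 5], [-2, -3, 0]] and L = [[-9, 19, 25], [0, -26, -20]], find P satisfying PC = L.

P = [[0, 5, -3], [0, -4, 6]]

C is on the right of P, so right-multiply by C⁻¹: P = LC⁻¹.
det C = 1, so C⁻¹ = [[15, -6, 1], [-10, 4, -1], [13, -5, 1]].
P = LC⁻¹ = [[-9, 19, 25], [0, -26, -20]] · [[15, -6, 1], [-10, 4, -1], [13, -5, 1]] = [[0, 5, -3], [0, -4, 6]].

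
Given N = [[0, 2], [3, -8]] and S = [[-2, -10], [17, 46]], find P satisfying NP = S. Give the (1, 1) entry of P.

3

Since N multiplies P on the left, P = N⁻¹S.
det N = -6, so N⁻¹ = [[4/3, 1/3], [1/2, 0]].
P = N⁻¹S = [[4/3, 1/3], [1/2, 0]] · [[-2, -10], [17, 46]] = [[3, 2], [-1, -5]].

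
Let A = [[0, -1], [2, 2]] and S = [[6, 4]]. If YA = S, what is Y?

Y = [[2, 3]]

A is on the right of Y, so right-multiply by A⁻¹: Y = SA⁻¹.
det A = 2; the adjugate gives A⁻¹ = [[1, 1/2], [-1, 0]].
Y = SA⁻¹ = [[6, 4]] · [[1, 1/2], [-1, 0]] = [[2, 3]].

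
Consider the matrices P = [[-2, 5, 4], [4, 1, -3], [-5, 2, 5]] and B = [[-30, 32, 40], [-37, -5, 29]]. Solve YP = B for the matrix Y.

Y = [[6, -2, 2], [-1, -6, 3]]

P is on the right of Y, so right-multiply by P⁻¹: Y = BP⁻¹.
P has determinant 5; P⁻¹ = [[11/5, -17/5, -19/5], [-1, 2, 2], [13/5, -21/5, -22/5]].
Y = BP⁻¹ = [[-30, 32, 40], [-37, -5, 29]] · [[11/5, -17/5, -19/5], [-1, 2, 2], [13/5, -21/5, -22/5]] = [[6, -2, 2], [-1, -6, 3]].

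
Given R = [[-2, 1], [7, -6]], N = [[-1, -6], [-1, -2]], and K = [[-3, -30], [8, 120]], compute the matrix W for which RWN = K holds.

W = R⁻¹KN⁻¹ (apply R⁻¹ on the left and N⁻¹ on the right).
det R = 5, so R⁻¹ = [[-6/5, -1/5], [-7/5, -2/5]].
det N = -4; the adjugate gives N⁻¹ = [[1/2, -3/2], [-1/4, 1/4]].
R⁻¹K = [[2, 12], [1, -6]].
W = (R⁻¹K)N⁻¹ = [[-2, 0], [2, -3]].

W = [[-2, 0], [2, -3]]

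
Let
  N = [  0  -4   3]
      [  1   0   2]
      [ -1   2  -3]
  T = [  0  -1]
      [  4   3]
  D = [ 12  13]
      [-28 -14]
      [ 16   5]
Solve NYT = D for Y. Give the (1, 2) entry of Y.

Left-multiply by N⁻¹ and right-multiply by T⁻¹: Y = N⁻¹DT⁻¹.
det N = 2; the adjugate gives N⁻¹ = [[-2, -3, -4], [1/2, 3/2, 3/2], [1, 2, 2]].
det T = 4; the adjugate gives T⁻¹ = [[3/4, 1/4], [-1, 0]].
N⁻¹D = [[-4, -4], [-12, -7], [-12, -5]].
Y = (N⁻¹D)T⁻¹ = [[1, -1], [-2, -3], [-4, -3]].

-1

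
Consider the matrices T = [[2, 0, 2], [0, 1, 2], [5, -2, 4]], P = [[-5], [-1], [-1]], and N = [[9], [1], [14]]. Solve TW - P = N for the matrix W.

W = [[1], [-2], [1]]

TW = N + P = [[4], [0], [13]].
Since T multiplies W on the left, W = T⁻¹(N + P).
T has determinant 6; T⁻¹ = [[4/3, -2/3, -1/3], [5/3, -1/3, -2/3], [-5/6, 2/3, 1/3]].
W = T⁻¹(N + P) = [[1], [-2], [1]].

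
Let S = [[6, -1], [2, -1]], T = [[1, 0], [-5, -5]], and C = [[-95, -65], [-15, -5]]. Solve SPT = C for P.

P = S⁻¹CT⁻¹ (apply S⁻¹ on the left and T⁻¹ on the right).
S has determinant -4; S⁻¹ = [[1/4, -1/4], [1/2, -3/2]].
det T = -5; the adjugate gives T⁻¹ = [[1, 0], [-1, -1/5]].
S⁻¹C = [[-20, -15], [-25, -25]].
P = (S⁻¹C)T⁻¹ = [[-5, 3], [0, 5]].

P = [[-5, 3], [0, 5]]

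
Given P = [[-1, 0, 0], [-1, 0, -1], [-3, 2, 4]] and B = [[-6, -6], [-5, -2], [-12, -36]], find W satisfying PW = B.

W = [[6, 6], [5, -1], [-1, -4]]

Left-multiplying both sides by P⁻¹ gives W = P⁻¹B.
det P = -2, so P⁻¹ = [[-1, 0, 0], [-7/2, 2, 1/2], [1, -1, 0]].
W = P⁻¹B = [[-1, 0, 0], [-7/2, 2, 1/2], [1, -1, 0]] · [[-6, -6], [-5, -2], [-12, -36]] = [[6, 6], [5, -1], [-1, -4]].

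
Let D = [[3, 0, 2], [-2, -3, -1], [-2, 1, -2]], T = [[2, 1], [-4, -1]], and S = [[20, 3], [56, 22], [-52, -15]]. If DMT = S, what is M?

M = [[-4, 1], [-4, 3], [4, -5]]

Left-multiply by D⁻¹ and right-multiply by T⁻¹: M = D⁻¹ST⁻¹.
det D = 5; the adjugate gives D⁻¹ = [[7/5, 2/5, 6/5], [-2/5, -2/5, -1/5], [-8/5, -3/5, -9/5]].
T has determinant 2; T⁻¹ = [[-1/2, -1/2], [2, 1]].
D⁻¹S = [[-12, -5], [-20, -7], [28, 9]].
M = (D⁻¹S)T⁻¹ = [[-4, 1], [-4, 3], [4, -5]].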